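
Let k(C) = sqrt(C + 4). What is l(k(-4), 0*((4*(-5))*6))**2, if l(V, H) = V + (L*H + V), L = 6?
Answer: 0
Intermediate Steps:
k(C) = sqrt(4 + C)
l(V, H) = 2*V + 6*H (l(V, H) = V + (6*H + V) = V + (V + 6*H) = 2*V + 6*H)
l(k(-4), 0*((4*(-5))*6))**2 = (2*sqrt(4 - 4) + 6*(0*((4*(-5))*6)))**2 = (2*sqrt(0) + 6*(0*(-20*6)))**2 = (2*0 + 6*(0*(-120)))**2 = (0 + 6*0)**2 = (0 + 0)**2 = 0**2 = 0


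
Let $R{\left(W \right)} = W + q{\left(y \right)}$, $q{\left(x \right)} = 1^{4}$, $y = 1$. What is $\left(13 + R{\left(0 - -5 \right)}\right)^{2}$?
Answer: $361$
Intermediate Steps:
$q{\left(x \right)} = 1$
$R{\left(W \right)} = 1 + W$ ($R{\left(W \right)} = W + 1 = 1 + W$)
$\left(13 + R{\left(0 - -5 \right)}\right)^{2} = \left(13 + \left(1 + \left(0 - -5\right)\right)\right)^{2} = \left(13 + \left(1 + \left(0 + 5\right)\right)\right)^{2} = \left(13 + \left(1 + 5\right)\right)^{2} = \left(13 + 6\right)^{2} = 19^{2} = 361$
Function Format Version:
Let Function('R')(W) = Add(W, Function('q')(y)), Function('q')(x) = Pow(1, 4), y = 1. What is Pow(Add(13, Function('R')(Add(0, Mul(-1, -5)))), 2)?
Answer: 361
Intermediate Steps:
Function('q')(x) = 1
Function('R')(W) = Add(1, W) (Function('R')(W) = Add(W, 1) = Add(1, W))
Pow(Add(13, Function('R')(Add(0, Mul(-1, -5)))), 2) = Pow(Add(13, Add(1, Add(0, Mul(-1, -5)))), 2) = Pow(Add(13, Add(1, Add(0, 5))), 2) = Pow(Add(13, Add(1, 5)), 2) = Pow(Add(13, 6), 2) = Pow(19, 2) = 361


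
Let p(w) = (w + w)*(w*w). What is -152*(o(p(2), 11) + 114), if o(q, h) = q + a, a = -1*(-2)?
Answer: -20064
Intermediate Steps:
a = 2
p(w) = 2*w**3 (p(w) = (2*w)*w**2 = 2*w**3)
o(q, h) = 2 + q (o(q, h) = q + 2 = 2 + q)
-152*(o(p(2), 11) + 114) = -152*((2 + 2*2**3) + 114) = -152*((2 + 2*8) + 114) = -152*((2 + 16) + 114) = -152*(18 + 114) = -152*132 = -20064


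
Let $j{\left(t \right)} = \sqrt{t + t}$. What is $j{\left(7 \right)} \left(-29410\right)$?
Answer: $- 29410 \sqrt{14} \approx -1.1004 \cdot 10^{5}$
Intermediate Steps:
$j{\left(t \right)} = \sqrt{2} \sqrt{t}$ ($j{\left(t \right)} = \sqrt{2 t} = \sqrt{2} \sqrt{t}$)
$j{\left(7 \right)} \left(-29410\right) = \sqrt{2} \sqrt{7} \left(-29410\right) = \sqrt{14} \left(-29410\right) = - 29410 \sqrt{14}$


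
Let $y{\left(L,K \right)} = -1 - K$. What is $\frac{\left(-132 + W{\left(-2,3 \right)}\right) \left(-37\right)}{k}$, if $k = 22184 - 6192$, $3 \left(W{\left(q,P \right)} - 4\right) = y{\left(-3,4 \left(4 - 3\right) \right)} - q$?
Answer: $\frac{4773}{15992} \approx 0.29846$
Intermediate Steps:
$W{\left(q,P \right)} = \frac{7}{3} - \frac{q}{3}$ ($W{\left(q,P \right)} = 4 + \frac{\left(-1 - 4 \left(4 - 3\right)\right) - q}{3} = 4 + \frac{\left(-1 - 4 \cdot 1\right) - q}{3} = 4 + \frac{\left(-1 - 4\right) - q}{3} = 4 + \frac{-5 - q}{3} = 4 - \left(\frac{5}{3} + \frac{q}{3}\right) = \frac{7}{3} - \frac{q}{3}$)
$k = 15992$ ($k = 22184 - 6192 = 15992$)
$\frac{\left(-132 + W{\left(-2,3 \right)}\right) \left(-37\right)}{k} = \frac{\left(-132 + \left(\frac{7}{3} - - \frac{2}{3}\right)\right) \left(-37\right)}{15992} = \left(-132 + \left(\frac{7}{3} + \frac{2}{3}\right)\right) \left(-37\right) \frac{1}{15992} = \left(-132 + 3\right) \left(-37\right) \frac{1}{15992} = \left(-129\right) \left(-37\right) \frac{1}{15992} = 4773 \cdot \frac{1}{15992} = \frac{4773}{15992}$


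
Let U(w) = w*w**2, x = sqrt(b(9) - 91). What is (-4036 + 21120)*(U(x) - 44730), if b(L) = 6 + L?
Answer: -764167320 - 2596768*I*sqrt(19) ≈ -7.6417e+8 - 1.1319e+7*I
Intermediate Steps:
x = 2*I*sqrt(19) (x = sqrt((6 + 9) - 91) = sqrt(15 - 91) = sqrt(-76) = 2*I*sqrt(19) ≈ 8.7178*I)
U(w) = w**3
(-4036 + 21120)*(U(x) - 44730) = (-4036 + 21120)*((2*I*sqrt(19))**3 - 44730) = 17084*(-152*I*sqrt(19) - 44730) = 17084*(-44730 - 152*I*sqrt(19)) = -764167320 - 2596768*I*sqrt(19)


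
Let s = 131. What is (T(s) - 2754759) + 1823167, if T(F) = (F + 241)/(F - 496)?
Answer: -340031452/365 ≈ -9.3159e+5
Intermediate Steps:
T(F) = (241 + F)/(-496 + F)
(T(s) - 2754759) + 1823167 = ((241 + 131)/(-496 + 131) - 2754759) + 1823167 = (372/(-365) - 2754759) + 1823167 = (-1/365*372 - 2754759) + 1823167 = (-372/365 - 2754759) + 1823167 = -1005487407/365 + 1823167 = -340031452/365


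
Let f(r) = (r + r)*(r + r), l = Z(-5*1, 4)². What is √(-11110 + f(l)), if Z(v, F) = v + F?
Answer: 3*I*√1234 ≈ 105.39*I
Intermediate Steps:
Z(v, F) = F + v
l = 1 (l = (4 - 5*1)² = (4 - 5)² = (-1)² = 1)
f(r) = 4*r² (f(r) = (2*r)*(2*r) = 4*r²)
√(-11110 + f(l)) = √(-11110 + 4*1²) = √(-11110 + 4*1) = √(-11110 + 4) = √(-11106) = 3*I*√1234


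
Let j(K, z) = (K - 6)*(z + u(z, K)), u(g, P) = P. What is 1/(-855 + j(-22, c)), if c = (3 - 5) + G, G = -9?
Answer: 1/69 ≈ 0.014493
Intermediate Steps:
c = -11 (c = (3 - 5) - 9 = -2 - 9 = -11)
j(K, z) = (-6 + K)*(K + z) (j(K, z) = (K - 6)*(z + K) = (-6 + K)*(K + z))
1/(-855 + j(-22, c)) = 1/(-855 + ((-22)**2 - 6*(-22) - 6*(-11) - 22*(-11))) = 1/(-855 + (484 + 132 + 66 + 242)) = 1/(-855 + 924) = 1/69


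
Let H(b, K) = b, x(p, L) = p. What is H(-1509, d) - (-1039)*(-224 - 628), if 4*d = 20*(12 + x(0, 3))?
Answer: -886737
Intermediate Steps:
d = 60 (d = (20*(12 + 0))/4 = (20*12)/4 = (¼)*240 = 60)
H(-1509, d) - (-1039)*(-224 - 628) = -1509 - (-1039)*(-224 - 628) = -1509 - (-1039)*(-852) = -1509 - 1*885228 = -1509 - 885228 = -886737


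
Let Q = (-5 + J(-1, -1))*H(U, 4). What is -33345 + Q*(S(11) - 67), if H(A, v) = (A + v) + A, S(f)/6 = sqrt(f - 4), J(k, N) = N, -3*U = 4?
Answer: -32809 - 48*sqrt(7) ≈ -32936.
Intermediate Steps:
U = -4/3 (U = -1/3*4 = -4/3 ≈ -1.3333)
S(f) = 6*sqrt(-4 + f) (S(f) = 6*sqrt(f - 4) = 6*sqrt(-4 + f))
H(A, v) = v + 2*A
Q = -8 (Q = (-5 - 1)*(4 + 2*(-4/3)) = -6*(4 - 8/3) = -6*4/3 = -8)
-33345 + Q*(S(11) - 67) = -33345 - 8*(6*sqrt(-4 + 11) - 67) = -33345 - 8*(6*sqrt(7) - 67) = -33345 - 8*(-67 + 6*sqrt(7)) = -33345 + (536 - 48*sqrt(7)) = -32809 - 48*sqrt(7)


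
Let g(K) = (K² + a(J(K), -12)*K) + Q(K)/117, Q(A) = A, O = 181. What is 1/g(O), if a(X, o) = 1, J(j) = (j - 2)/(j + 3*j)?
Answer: 117/3854395 ≈ 3.0355e-5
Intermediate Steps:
J(j) = (-2 + j)/(4*j) (J(j) = (-2 + j)/((4*j)) = (-2 + j)*(1/(4*j)) = (-2 + j)/(4*j))
g(K) = K² + 118*K/117 (g(K) = (K² + 1*K) + K/117 = (K² + K) + K*(1/117) = (K + K²) + K/117 = K² + 118*K/117)
1/g(O) = 1/((1/117)*181*(118 + 117*181)) = 1/((1/117)*181*(118 + 21177)) = 1/((1/117)*181*21295) = 1/(3854395/117) = 117/3854395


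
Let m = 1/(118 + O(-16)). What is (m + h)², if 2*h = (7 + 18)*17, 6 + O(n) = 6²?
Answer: 989165401/21904 ≈ 45159.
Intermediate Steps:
O(n) = 30 (O(n) = -6 + 6² = -6 + 36 = 30)
h = 425/2 (h = ((7 + 18)*17)/2 = (25*17)/2 = (½)*425 = 425/2 ≈ 212.50)
m = 1/148 (m = 1/(118 + 30) = 1/148 ≈ 0.0067568)
(m + h)² = (1/148 + 425/2)² = (31451/148)² = 989165401/21904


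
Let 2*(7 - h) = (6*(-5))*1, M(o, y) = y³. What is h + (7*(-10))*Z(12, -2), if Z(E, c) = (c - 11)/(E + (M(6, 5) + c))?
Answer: 776/27 ≈ 28.741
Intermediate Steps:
Z(E, c) = (-11 + c)/(125 + E + c) (Z(E, c) = (c - 11)/(E + (5³ + c)) = (-11 + c)/(E + (125 + c)) = (-11 + c)/(125 + E + c))
h = 22 (h = 7 - 6*(-5)/2 = 7 - (-15) = 7 - ½*(-30) = 7 + 15 = 22)
h + (7*(-10))*Z(12, -2) = 22 + (7*(-10))*((-11 - 2)/(125 + 12 - 2)) = 22 - 70*(-13)/135 = 22 - 14*(-13)/27 = 22 - 70*(-13/135) = 22 + 182/27 = 776/27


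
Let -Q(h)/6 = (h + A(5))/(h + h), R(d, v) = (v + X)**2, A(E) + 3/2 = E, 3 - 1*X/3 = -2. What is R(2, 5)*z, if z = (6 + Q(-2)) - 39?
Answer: -12300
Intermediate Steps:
X = 15 (X = 9 - 3*(-2) = 9 + 6 = 15)
A(E) = -3/2 + E
R(d, v) = (15 + v)**2 (R(d, v) = (v + 15)**2 = (15 + v)**2)
Q(h) = -3*(7/2 + h)/h (Q(h) = -6*(h + (-3/2 + 5))/(h + h) = -6*(h + 7/2)/(2*h) = -6*(7/2 + h)*1/(2*h) = -3*(7/2 + h)/h)
z = -123/4 (z = (6 + (-3 - 21/2/(-2))) - 39 = (6 + (-3 - 21/2*(-1/2))) - 39 = (6 + (-3 + 21/4)) - 39 = (6 + 9/4) - 39 = 33/4 - 39 = -123/4 ≈ -30.750)
R(2, 5)*z = (15 + 5)**2*(-123/4) = 20**2*(-123/4) = 400*(-123/4) = -12300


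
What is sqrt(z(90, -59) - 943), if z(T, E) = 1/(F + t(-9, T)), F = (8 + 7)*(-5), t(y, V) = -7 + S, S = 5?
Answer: 6*I*sqrt(155309)/77 ≈ 30.709*I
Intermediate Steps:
t(y, V) = -2 (t(y, V) = -7 + 5 = -2)
F = -75 (F = 15*(-5) = -75)
z(T, E) = -1/77 (z(T, E) = 1/(-75 - 2) = 1/(-77) = -1/77)
sqrt(z(90, -59) - 943) = sqrt(-1/77 - 943) = sqrt(-72612/77) = 6*I*sqrt(155309)/77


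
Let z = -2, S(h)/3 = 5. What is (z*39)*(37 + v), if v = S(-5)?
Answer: -4056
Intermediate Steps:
S(h) = 15 (S(h) = 3*5 = 15)
v = 15
(z*39)*(37 + v) = (-2*39)*(37 + 15) = -78*52 = -4056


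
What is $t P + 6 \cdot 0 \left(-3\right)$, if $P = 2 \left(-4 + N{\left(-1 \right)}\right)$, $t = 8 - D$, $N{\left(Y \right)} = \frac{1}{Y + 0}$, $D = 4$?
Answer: $-40$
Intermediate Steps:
$N{\left(Y \right)} = \frac{1}{Y}$
$t = 4$ ($t = 8 - 4 = 4$)
$P = -10$ ($P = 2 \left(-4 + \frac{1}{-1}\right) = 2 \left(-4 - 1\right) = 2 \left(-5\right) = -10$)
$t P + 6 \cdot 0 \left(-3\right) = 4 \left(-10\right) + 6 \cdot 0 \left(-3\right) = -40 + 0 \left(-3\right) = -40 + 0 = -40$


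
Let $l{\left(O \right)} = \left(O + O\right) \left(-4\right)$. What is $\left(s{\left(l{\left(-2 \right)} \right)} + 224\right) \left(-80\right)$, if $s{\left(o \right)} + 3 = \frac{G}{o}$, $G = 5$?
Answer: $-17705$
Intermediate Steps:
$l{\left(O \right)} = - 8 O$ ($l{\left(O \right)} = 2 O \left(-4\right) = - 8 O$)
$s{\left(o \right)} = -3 + \frac{5}{o}$
$\left(s{\left(l{\left(-2 \right)} \right)} + 224\right) \left(-80\right) = \left(\left(-3 + \frac{5}{\left(-8\right) \left(-2\right)}\right) + 224\right) \left(-80\right) = \left(\left(-3 + \frac{5}{16}\right) + 224\right) \left(-80\right) = \left(- \frac{43}{16} + 224\right) \left(-80\right) = \frac{3541}{16} \left(-80\right) = -17705$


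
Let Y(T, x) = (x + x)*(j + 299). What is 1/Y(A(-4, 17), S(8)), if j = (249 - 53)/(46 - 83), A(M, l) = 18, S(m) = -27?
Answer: -37/586818 ≈ -6.3052e-5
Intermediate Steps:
j = -196/37 (j = 196/(-37) = 196*(-1/37) = -196/37 ≈ -5.2973)
Y(T, x) = 21734*x/37 (Y(T, x) = (x + x)*(-196/37 + 299) = (2*x)*(10867/37) = 21734*x/37)
1/Y(A(-4, 17), S(8)) = 1/((21734/37)*(-27)) = 1/(-586818/37) = -37/586818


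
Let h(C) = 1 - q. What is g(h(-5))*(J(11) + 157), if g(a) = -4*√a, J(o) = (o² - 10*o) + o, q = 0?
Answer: -716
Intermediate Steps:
h(C) = 1 (h(C) = 1 - 1*0 = 1 + 0 = 1)
J(o) = o² - 9*o
g(h(-5))*(J(11) + 157) = (-4*√1)*(11*(-9 + 11) + 157) = (-4*1)*(11*2 + 157) = -4*(22 + 157) = -4*179 = -716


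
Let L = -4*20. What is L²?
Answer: 6400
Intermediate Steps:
L = -80
L² = (-80)² = 6400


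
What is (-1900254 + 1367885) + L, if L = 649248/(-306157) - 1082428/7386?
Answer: -602084609608031/1130637801 ≈ -5.3252e+5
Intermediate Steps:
L = -168094127462/1130637801 (L = 649248*(-1/306157) - 1082428*1/7386 = -649248/306157 - 541214/3693 = -168094127462/1130637801 ≈ -148.67)
(-1900254 + 1367885) + L = (-1900254 + 1367885) - 168094127462/1130637801 = -532369 - 168094127462/1130637801 = -602084609608031/1130637801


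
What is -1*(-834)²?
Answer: -695556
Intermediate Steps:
-1*(-834)² = -1*695556 = -695556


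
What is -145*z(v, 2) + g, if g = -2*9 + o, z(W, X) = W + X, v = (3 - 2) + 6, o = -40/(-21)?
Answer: -27743/21 ≈ -1321.1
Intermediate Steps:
o = 40/21 (o = -40*(-1/21) = 40/21 ≈ 1.9048)
v = 7 (v = 1 + 6 = 7)
g = -338/21 (g = -2*9 + 40/21 = -18 + 40/21 = -338/21 ≈ -16.095)
-145*z(v, 2) + g = -145*(7 + 2) - 338/21 = -145*9 - 338/21 = -1305 - 338/21 = -27743/21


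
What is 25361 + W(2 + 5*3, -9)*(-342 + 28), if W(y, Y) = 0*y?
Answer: 25361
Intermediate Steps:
W(y, Y) = 0
25361 + W(2 + 5*3, -9)*(-342 + 28) = 25361 + 0*(-342 + 28) = 25361 + 0*(-314) = 25361 + 0 = 25361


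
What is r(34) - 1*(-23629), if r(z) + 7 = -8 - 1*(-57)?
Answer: 23671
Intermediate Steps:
r(z) = 42 (r(z) = -7 + (-8 - 1*(-57)) = -7 + (-8 + 57) = -7 + 49 = 42)
r(34) - 1*(-23629) = 42 - 1*(-23629) = 42 + 23629 = 23671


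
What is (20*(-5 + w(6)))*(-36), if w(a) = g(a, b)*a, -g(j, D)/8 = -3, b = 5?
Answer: -100080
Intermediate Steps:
g(j, D) = 24 (g(j, D) = -8*(-3) = 24)
w(a) = 24*a
(20*(-5 + w(6)))*(-36) = (20*(-5 + 24*6))*(-36) = (20*(-5 + 144))*(-36) = (20*139)*(-36) = 2780*(-36) = -100080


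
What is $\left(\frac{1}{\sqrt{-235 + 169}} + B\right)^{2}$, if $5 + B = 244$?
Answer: $\frac{\left(15774 - i \sqrt{66}\right)^{2}}{4356} \approx 57121.0 - 58.838 i$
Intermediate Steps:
$B = 239$ ($B = -5 + 244 = 239$)
$\left(\frac{1}{\sqrt{-235 + 169}} + B\right)^{2} = \left(\frac{1}{\sqrt{-235 + 169}} + 239\right)^{2} = \left(\frac{1}{\sqrt{-66}} + 239\right)^{2} = \left(\frac{1}{i \sqrt{66}} + 239\right)^{2} = \left(- \frac{i \sqrt{66}}{66} + 239\right)^{2} = \left(239 - \frac{i \sqrt{66}}{66}\right)^{2}$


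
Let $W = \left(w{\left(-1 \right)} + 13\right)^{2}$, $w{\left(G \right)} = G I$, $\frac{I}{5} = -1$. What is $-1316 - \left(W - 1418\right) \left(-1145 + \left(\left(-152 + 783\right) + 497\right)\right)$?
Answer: $-19914$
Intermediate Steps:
$I = -5$ ($I = 5 \left(-1\right) = -5$)
$w{\left(G \right)} = - 5 G$ ($w{\left(G \right)} = G \left(-5\right) = - 5 G$)
$W = 324$ ($W = \left(\left(-5\right) \left(-1\right) + 13\right)^{2} = \left(5 + 13\right)^{2} = 18^{2} = 324$)
$-1316 - \left(W - 1418\right) \left(-1145 + \left(\left(-152 + 783\right) + 497\right)\right) = -1316 - \left(324 - 1418\right) \left(-1145 + \left(\left(-152 + 783\right) + 497\right)\right) = -1316 - - 1094 \left(-1145 + \left(631 + 497\right)\right) = -1316 - - 1094 \left(-1145 + 1128\right) = -1316 - \left(-1094\right) \left(-17\right) = -1316 - 18598 = -19914$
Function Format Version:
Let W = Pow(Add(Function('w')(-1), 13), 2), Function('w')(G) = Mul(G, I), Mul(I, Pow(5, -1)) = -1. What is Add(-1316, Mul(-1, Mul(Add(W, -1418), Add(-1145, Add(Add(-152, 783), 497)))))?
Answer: -19914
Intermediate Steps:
I = -5 (I = Mul(5, -1) = -5)
Function('w')(G) = Mul(-5, G) (Function('w')(G) = Mul(G, -5) = Mul(-5, G))
W = 324 (W = Pow(Add(Mul(-5, -1), 13), 2) = Pow(Add(5, 13), 2) = Pow(18, 2) = 324)
Add(-1316, Mul(-1, Mul(Add(W, -1418), Add(-1145, Add(Add(-152, 783), 497))))) = Add(-1316, Mul(-1, Mul(Add(324, -1418), Add(-1145, Add(Add(-152, 783), 497))))) = Add(-1316, Mul(-1, Mul(-1094, Add(-1145, Add(631, 497))))) = Add(-1316, Mul(-1, Mul(-1094, Add(-1145, 1128)))) = Add(-1316, Mul(-1, Mul(-1094, -17))) = Add(-1316, Mul(-1, 18598)) = Add(-1316, -18598) = -19914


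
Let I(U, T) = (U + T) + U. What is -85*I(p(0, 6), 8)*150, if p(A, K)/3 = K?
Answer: -561000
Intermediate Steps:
p(A, K) = 3*K
I(U, T) = T + 2*U (I(U, T) = (T + U) + U = T + 2*U)
-85*I(p(0, 6), 8)*150 = -85*(8 + 2*(3*6))*150 = -85*(8 + 2*18)*150 = -85*(8 + 36)*150 = -85*44*150 = -3740*150 = -561000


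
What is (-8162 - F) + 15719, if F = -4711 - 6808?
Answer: 19076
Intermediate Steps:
F = -11519
(-8162 - F) + 15719 = (-8162 - 1*(-11519)) + 15719 = (-8162 + 11519) + 15719 = 3357 + 15719 = 19076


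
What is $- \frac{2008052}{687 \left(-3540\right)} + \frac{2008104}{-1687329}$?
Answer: $- \frac{5934223781}{16283930085} \approx -0.36442$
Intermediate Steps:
$- \frac{2008052}{687 \left(-3540\right)} + \frac{2008104}{-1687329} = - \frac{2008052}{-2431980} + 2008104 \left(- \frac{1}{1687329}\right) = \left(-2008052\right) \left(- \frac{1}{2431980}\right) - \frac{95624}{80349} = \frac{502013}{607995} - \frac{95624}{80349} = - \frac{5934223781}{16283930085}$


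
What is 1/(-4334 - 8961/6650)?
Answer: -6650/28830061 ≈ -0.00023066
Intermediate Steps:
1/(-4334 - 8961/6650) = 1/(-28830061/6650) = -6650/28830061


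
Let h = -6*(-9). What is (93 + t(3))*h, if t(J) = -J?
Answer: 4860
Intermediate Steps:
h = 54
(93 + t(3))*h = (93 - 1*3)*54 = (93 - 3)*54 = 90*54 = 4860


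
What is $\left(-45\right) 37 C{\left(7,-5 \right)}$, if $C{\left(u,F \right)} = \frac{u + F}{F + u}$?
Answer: $-1665$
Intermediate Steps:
$C{\left(u,F \right)} = 1$ ($C{\left(u,F \right)} = \frac{F + u}{F + u} = 1$)
$\left(-45\right) 37 C{\left(7,-5 \right)} = \left(-45\right) 37 \cdot 1 = \left(-1665\right) 1 = -1665$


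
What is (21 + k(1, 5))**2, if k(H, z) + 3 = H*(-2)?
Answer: 256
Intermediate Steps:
k(H, z) = -3 - 2*H (k(H, z) = -3 + H*(-2) = -3 - 2*H)
(21 + k(1, 5))**2 = (21 + (-3 - 2*1))**2 = (21 + (-3 - 2))**2 = (21 - 5)**2 = 16**2 = 256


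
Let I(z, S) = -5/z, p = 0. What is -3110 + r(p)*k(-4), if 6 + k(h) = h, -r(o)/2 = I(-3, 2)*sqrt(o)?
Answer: -3110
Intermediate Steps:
r(o) = -10*sqrt(o)/3 (r(o) = -2*(-5/(-3))*sqrt(o) = -2*(-5*(-1/3))*sqrt(o) = -10*sqrt(o)/3)
k(h) = -6 + h
-3110 + r(p)*k(-4) = -3110 + (-10*sqrt(0)/3)*(-6 - 4) = -3110 - 10/3*0*(-10) = -3110 + 0*(-10) = -3110 + 0 = -3110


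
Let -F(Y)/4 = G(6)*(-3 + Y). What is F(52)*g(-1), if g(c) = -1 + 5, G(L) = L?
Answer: -4704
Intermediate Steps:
g(c) = 4
F(Y) = 72 - 24*Y (F(Y) = -24*(-3 + Y) = -4*(-18 + 6*Y) = 72 - 24*Y)
F(52)*g(-1) = (72 - 24*52)*4 = (72 - 1248)*4 = -1176*4 = -4704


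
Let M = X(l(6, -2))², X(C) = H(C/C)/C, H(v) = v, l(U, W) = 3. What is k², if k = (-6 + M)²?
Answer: 7890481/6561 ≈ 1202.6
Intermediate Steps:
X(C) = 1/C (X(C) = (C/C)/C = 1/C)
M = ⅑ (M = (1/3)² = (⅓)² = ⅑ ≈ 0.11111)
k = 2809/81 (k = (-6 + ⅑)² = (-53/9)² = 2809/81 ≈ 34.679)
k² = (2809/81)² = 7890481/6561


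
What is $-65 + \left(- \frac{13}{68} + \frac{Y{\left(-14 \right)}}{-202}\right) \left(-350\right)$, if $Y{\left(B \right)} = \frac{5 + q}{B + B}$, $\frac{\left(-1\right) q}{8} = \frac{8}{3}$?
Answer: $\frac{60215}{20604} \approx 2.9225$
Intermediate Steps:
$q = - \frac{64}{3}$ ($q = - 8 \cdot \frac{8}{3} = - 8 \cdot 8 \cdot \frac{1}{3} = \left(-8\right) \frac{8}{3} = - \frac{64}{3} \approx -21.333$)
$Y{\left(B \right)} = - \frac{49}{6 B}$ ($Y{\left(B \right)} = \frac{5 - \frac{64}{3}}{B + B} = - \frac{49}{3 \cdot 2 B} = - \frac{49 \frac{1}{2 B}}{3} = - \frac{49}{6 B}$)
$-65 + \left(- \frac{13}{68} + \frac{Y{\left(-14 \right)}}{-202}\right) \left(-350\right) = -65 + \left(- \frac{13}{68} + \frac{\left(- \frac{49}{6}\right) \frac{1}{-14}}{-202}\right) \left(-350\right) = -65 + \left(\left(-13\right) \frac{1}{68} + \left(- \frac{49}{6}\right) \left(- \frac{1}{14}\right) \left(- \frac{1}{202}\right)\right) \left(-350\right) = -65 + \left(- \frac{13}{68} + \frac{7}{12} \left(- \frac{1}{202}\right)\right) \left(-350\right) = -65 + \left(- \frac{13}{68} - \frac{7}{2424}\right) \left(-350\right) = -65 - - \frac{1399475}{20604} = -65 + \frac{1399475}{20604} = \frac{60215}{20604}$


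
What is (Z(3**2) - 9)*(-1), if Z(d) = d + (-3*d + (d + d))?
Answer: 9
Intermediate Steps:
Z(d) = 0 (Z(d) = d + (-3*d + 2*d) = d - d = 0)
(Z(3**2) - 9)*(-1) = (0 - 9)*(-1) = -9*(-1) = 9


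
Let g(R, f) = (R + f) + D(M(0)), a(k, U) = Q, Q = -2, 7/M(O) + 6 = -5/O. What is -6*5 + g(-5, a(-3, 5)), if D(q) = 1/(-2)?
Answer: -75/2 ≈ -37.500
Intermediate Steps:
M(O) = 7/(-6 - 5/O)
D(q) = -½
a(k, U) = -2
g(R, f) = -½ + R + f (g(R, f) = (R + f) - ½ = -½ + R + f)
-6*5 + g(-5, a(-3, 5)) = -6*5 + (-½ - 5 - 2) = -30 - 15/2 = -75/2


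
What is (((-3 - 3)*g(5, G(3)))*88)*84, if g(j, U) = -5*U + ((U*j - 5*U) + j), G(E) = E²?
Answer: 1774080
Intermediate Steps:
g(j, U) = j - 10*U + U*j (g(j, U) = -5*U + ((-5*U + U*j) + j) = -5*U + (j - 5*U + U*j) = j - 10*U + U*j)
(((-3 - 3)*g(5, G(3)))*88)*84 = (((-3 - 3)*(5 - 10*3² + 3²*5))*88)*84 = (-6*(5 - 10*9 + 9*5)*88)*84 = (-6*(5 - 90 + 45)*88)*84 = (-6*(-40)*88)*84 = (240*88)*84 = 21120*84 = 1774080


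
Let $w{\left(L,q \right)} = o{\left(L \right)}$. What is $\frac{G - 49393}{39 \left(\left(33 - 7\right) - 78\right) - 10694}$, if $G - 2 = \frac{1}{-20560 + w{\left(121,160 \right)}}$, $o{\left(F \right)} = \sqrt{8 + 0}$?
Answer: $\frac{2609780880379}{672220289678} + \frac{\sqrt{2}}{2688881158712} \approx 3.8823$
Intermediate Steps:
$o{\left(F \right)} = 2 \sqrt{2}$ ($o{\left(F \right)} = \sqrt{8} = 2 \sqrt{2}$)
$w{\left(L,q \right)} = 2 \sqrt{2}$
$G = 2 + \frac{1}{-20560 + 2 \sqrt{2}} \approx 2.0$
$\frac{G - 49393}{39 \left(\left(33 - 7\right) - 78\right) - 10694} = \frac{\left(\frac{105675828}{52839199} - \frac{\sqrt{2}}{211356796}\right) - 49393}{39 \left(\left(33 - 7\right) - 78\right) - 10694} = \frac{- \frac{2609780880379}{52839199} - \frac{\sqrt{2}}{211356796}}{39 \left(26 - 78\right) - 10694} = \frac{- \frac{2609780880379}{52839199} - \frac{\sqrt{2}}{211356796}}{39 \left(-52\right) - 10694} = \frac{- \frac{2609780880379}{52839199} - \frac{\sqrt{2}}{211356796}}{-2028 - 10694} = \frac{- \frac{2609780880379}{52839199} - \frac{\sqrt{2}}{211356796}}{-12722} = \left(- \frac{2609780880379}{52839199} - \frac{\sqrt{2}}{211356796}\right) \left(- \frac{1}{12722}\right) = \frac{2609780880379}{672220289678} + \frac{\sqrt{2}}{2688881158712}$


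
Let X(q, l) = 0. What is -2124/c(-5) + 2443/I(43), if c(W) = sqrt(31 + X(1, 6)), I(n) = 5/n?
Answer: 105049/5 - 2124*sqrt(31)/31 ≈ 20628.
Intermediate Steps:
c(W) = sqrt(31) (c(W) = sqrt(31 + 0) = sqrt(31))
-2124/c(-5) + 2443/I(43) = -2124*sqrt(31)/31 + 2443/((5/43)) = -2124*sqrt(31)/31 + 2443/((5*(1/43))) = -2124*sqrt(31)/31 + 2443/(5/43) = -2124*sqrt(31)/31 + 2443*(43/5) = -2124*sqrt(31)/31 + 105049/5 = 105049/5 - 2124*sqrt(31)/31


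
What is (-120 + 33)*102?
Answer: -8874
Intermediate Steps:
(-120 + 33)*102 = -87*102 = -8874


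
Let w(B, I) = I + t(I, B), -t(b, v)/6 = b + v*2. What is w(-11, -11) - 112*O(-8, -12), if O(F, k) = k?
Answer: 1531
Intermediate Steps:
t(b, v) = -12*v - 6*b (t(b, v) = -6*(b + v*2) = -6*(b + 2*v) = -12*v - 6*b)
w(B, I) = -12*B - 5*I (w(B, I) = I + (-12*B - 6*I) = -12*B - 5*I)
w(-11, -11) - 112*O(-8, -12) = (-12*(-11) - 5*(-11)) - 112*(-12) = (132 + 55) + 1344 = 187 + 1344 = 1531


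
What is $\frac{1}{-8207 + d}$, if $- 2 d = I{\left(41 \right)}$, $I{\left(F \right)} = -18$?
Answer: $- \frac{1}{8198} \approx -0.00012198$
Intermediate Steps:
$d = 9$ ($d = \left(- \frac{1}{2}\right) \left(-18\right) = 9$)
$\frac{1}{-8207 + d} = \frac{1}{-8207 + 9} = \frac{1}{-8198} = - \frac{1}{8198}$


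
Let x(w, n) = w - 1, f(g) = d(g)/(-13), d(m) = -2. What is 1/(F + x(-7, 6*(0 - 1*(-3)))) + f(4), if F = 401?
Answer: 799/5109 ≈ 0.15639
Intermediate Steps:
f(g) = 2/13 (f(g) = -2/(-13) = -2*(-1/13) = 2/13)
x(w, n) = -1 + w
1/(F + x(-7, 6*(0 - 1*(-3)))) + f(4) = 1/(401 + (-1 - 7)) + 2/13 = 1/(401 - 8) + 2/13 = 1/393 + 2/13 = 799/5109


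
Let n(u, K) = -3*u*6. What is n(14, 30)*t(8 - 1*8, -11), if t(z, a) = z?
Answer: 0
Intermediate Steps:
n(u, K) = -18*u
n(14, 30)*t(8 - 1*8, -11) = (-18*14)*(8 - 1*8) = -252*(8 - 8) = -252*0 = 0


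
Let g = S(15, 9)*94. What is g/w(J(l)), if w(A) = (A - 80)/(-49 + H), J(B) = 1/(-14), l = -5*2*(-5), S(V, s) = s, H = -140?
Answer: 2238516/1121 ≈ 1996.9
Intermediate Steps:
g = 846 (g = 9*94 = 846)
l = 50 (l = -10*(-5) = 50)
J(B) = -1/14
w(A) = 80/189 - A/189 (w(A) = (A - 80)/(-49 - 140) = (-80 + A)/(-189) = (-80 + A)*(-1/189) = 80/189 - A/189)
g/w(J(l)) = 846/(80/189 - 1/189*(-1/14)) = 846/(80/189 + 1/2646) = 846/(1121/2646) = 846*(2646/1121) = 2238516/1121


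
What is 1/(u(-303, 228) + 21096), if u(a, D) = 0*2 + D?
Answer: 1/21324 ≈ 4.6896e-5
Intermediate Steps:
u(a, D) = D (u(a, D) = 0 + D = D)
1/(u(-303, 228) + 21096) = 1/(228 + 21096) = 1/21324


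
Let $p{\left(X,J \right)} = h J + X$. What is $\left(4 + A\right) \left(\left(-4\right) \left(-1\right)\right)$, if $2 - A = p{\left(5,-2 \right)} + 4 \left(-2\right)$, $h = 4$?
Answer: $68$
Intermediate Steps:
$p{\left(X,J \right)} = X + 4 J$ ($p{\left(X,J \right)} = 4 J + X = X + 4 J$)
$A = 13$ ($A = 2 - \left(\left(5 + 4 \left(-2\right)\right) + 4 \left(-2\right)\right) = 2 - \left(\left(5 - 8\right) - 8\right) = 2 - \left(-3 - 8\right) = 2 - -11 = 2 + 11 = 13$)
$\left(4 + A\right) \left(\left(-4\right) \left(-1\right)\right) = \left(4 + 13\right) \left(\left(-4\right) \left(-1\right)\right) = 17 \cdot 4 = 68$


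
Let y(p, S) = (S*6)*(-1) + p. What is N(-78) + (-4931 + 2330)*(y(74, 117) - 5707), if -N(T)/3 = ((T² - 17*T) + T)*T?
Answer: 18193023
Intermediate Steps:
N(T) = -3*T*(T² - 16*T) (N(T) = -3*((T² - 17*T) + T)*T = -3*(T² - 16*T)*T = -3*T*(T² - 16*T))
y(p, S) = p - 6*S (y(p, S) = (6*S)*(-1) + p = -6*S + p = p - 6*S)
N(-78) + (-4931 + 2330)*(y(74, 117) - 5707) = 3*(-78)²*(16 - 1*(-78)) + (-4931 + 2330)*((74 - 6*117) - 5707) = 3*6084*(16 + 78) - 2601*((74 - 702) - 5707) = 3*6084*94 - 2601*(-628 - 5707) = 1715688 - 2601*(-6335) = 1715688 + 16477335 = 18193023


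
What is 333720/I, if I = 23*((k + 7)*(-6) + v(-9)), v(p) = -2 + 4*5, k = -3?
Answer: -55620/23 ≈ -2418.3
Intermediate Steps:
v(p) = 18 (v(p) = -2 + 20 = 18)
I = -138 (I = 23*((-3 + 7)*(-6) + 18) = 23*(4*(-6) + 18) = 23*(-24 + 18) = 23*(-6) = -138)
333720/I = 333720/(-138) = 333720*(-1/138) = -55620/23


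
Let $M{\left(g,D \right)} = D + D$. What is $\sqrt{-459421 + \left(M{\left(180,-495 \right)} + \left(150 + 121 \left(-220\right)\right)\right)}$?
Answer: $i \sqrt{486881} \approx 697.77 i$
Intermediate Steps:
$M{\left(g,D \right)} = 2 D$
$\sqrt{-459421 + \left(M{\left(180,-495 \right)} + \left(150 + 121 \left(-220\right)\right)\right)} = \sqrt{-459421 + \left(2 \left(-495\right) + \left(150 + 121 \left(-220\right)\right)\right)} = \sqrt{-459421 + \left(-990 + \left(150 - 26620\right)\right)} = \sqrt{-459421 - 27460} = \sqrt{-486881} = i \sqrt{486881}$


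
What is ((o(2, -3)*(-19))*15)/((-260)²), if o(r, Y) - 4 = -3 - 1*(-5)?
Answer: -171/6760 ≈ -0.025296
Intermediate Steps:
o(r, Y) = 6 (o(r, Y) = 4 + (-3 - 1*(-5)) = 4 + (-3 + 5) = 4 + 2 = 6)
((o(2, -3)*(-19))*15)/((-260)²) = ((6*(-19))*15)/((-260)²) = -114*15/67600 = -1710*1/67600 = -171/6760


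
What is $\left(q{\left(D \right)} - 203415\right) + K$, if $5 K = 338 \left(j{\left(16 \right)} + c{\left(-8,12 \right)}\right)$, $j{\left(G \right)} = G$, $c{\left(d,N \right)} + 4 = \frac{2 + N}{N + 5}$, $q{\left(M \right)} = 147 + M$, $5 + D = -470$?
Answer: $- \frac{17244471}{85} \approx -2.0288 \cdot 10^{5}$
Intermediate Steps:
$D = -475$ ($D = -5 - 470 = -475$)
$c{\left(d,N \right)} = -4 + \frac{2 + N}{5 + N}$ ($c{\left(d,N \right)} = -4 + \frac{2 + N}{N + 5} = -4 + \frac{2 + N}{5 + N}$)
$K = \frac{73684}{85}$ ($K = \frac{338 \left(16 + \frac{3 \left(-6 - 12\right)}{5 + 12}\right)}{5} = \frac{338 \left(16 + \frac{3 \left(-6 - 12\right)}{17}\right)}{5} = \frac{338 \left(16 + 3 \cdot \frac{1}{17} \left(-18\right)\right)}{5} = \frac{338 \left(16 - \frac{54}{17}\right)}{5} = \frac{338 \cdot \frac{218}{17}}{5} = \frac{1}{5} \cdot \frac{73684}{17} = \frac{73684}{85} \approx 866.87$)
$\left(q{\left(D \right)} - 203415\right) + K = \left(\left(147 - 475\right) - 203415\right) + \frac{73684}{85} = \left(-328 - 203415\right) + \frac{73684}{85} = -203743 + \frac{73684}{85} = - \frac{17244471}{85}$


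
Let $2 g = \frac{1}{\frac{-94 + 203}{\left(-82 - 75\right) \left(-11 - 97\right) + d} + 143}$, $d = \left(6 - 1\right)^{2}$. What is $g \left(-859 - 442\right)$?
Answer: $- \frac{22092281}{4856784} \approx -4.5487$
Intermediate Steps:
$d = 25$ ($d = 5^{2} = 25$)
$g = \frac{16981}{4856784}$ ($g = \frac{1}{2 \left(\frac{-94 + 203}{\left(-82 - 75\right) \left(-11 - 97\right) + 25} + 143\right)} = \frac{1}{2 \left(\frac{109}{\left(-157\right) \left(-108\right) + 25} + 143\right)} = \frac{1}{2 \left(\frac{109}{16956 + 25} + 143\right)} = \frac{1}{2 \left(\frac{109}{16981} + 143\right)} = \frac{1}{2 \cdot \frac{2428392}{16981}} = \frac{1}{2} \cdot \frac{16981}{2428392} = \frac{16981}{4856784} \approx 0.0034963$)
$g \left(-859 - 442\right) = \frac{16981 \left(-859 - 442\right)}{4856784} = \frac{16981}{4856784} \left(-1301\right) = - \frac{22092281}{4856784}$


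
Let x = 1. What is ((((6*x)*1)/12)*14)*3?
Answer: 21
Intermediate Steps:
((((6*x)*1)/12)*14)*3 = ((((6*1)*1)/12)*14)*3 = (((6*1)*(1/12))*14)*3 = ((6*(1/12))*14)*3 = ((½)*14)*3 = 7*3 = 21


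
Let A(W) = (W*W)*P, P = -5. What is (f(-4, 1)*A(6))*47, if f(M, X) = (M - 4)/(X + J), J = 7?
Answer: 8460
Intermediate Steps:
f(M, X) = (-4 + M)/(7 + X) (f(M, X) = (M - 4)/(X + 7) = (-4 + M)/(7 + X))
A(W) = -5*W² (A(W) = (W*W)*(-5) = W²*(-5) = -5*W²)
(f(-4, 1)*A(6))*47 = (((-4 - 4)/(7 + 1))*(-5*6²))*47 = ((-8/8)*(-5*36))*47 = (((⅛)*(-8))*(-180))*47 = -1*(-180)*47 = 180*47 = 8460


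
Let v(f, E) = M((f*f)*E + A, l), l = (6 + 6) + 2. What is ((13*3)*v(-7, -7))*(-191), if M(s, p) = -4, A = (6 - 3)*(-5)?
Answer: 29796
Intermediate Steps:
l = 14 (l = 12 + 2 = 14)
A = -15 (A = 3*(-5) = -15)
v(f, E) = -4
((13*3)*v(-7, -7))*(-191) = ((13*3)*(-4))*(-191) = (39*(-4))*(-191) = -156*(-191) = 29796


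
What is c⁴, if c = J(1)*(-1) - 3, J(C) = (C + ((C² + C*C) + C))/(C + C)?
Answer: 625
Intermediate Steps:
J(C) = (2*C + 2*C²)/(2*C) (J(C) = (C + ((C² + C²) + C))/((2*C)) = (C + (2*C² + C))*(1/(2*C)) = (C + (C + 2*C²))*(1/(2*C)) = (2*C + 2*C²)*(1/(2*C)) = (2*C + 2*C²)/(2*C))
c = -5 (c = (1 + 1)*(-1) - 3 = 2*(-1) - 3 = -2 - 3 = -5)
c⁴ = (-5)⁴ = 625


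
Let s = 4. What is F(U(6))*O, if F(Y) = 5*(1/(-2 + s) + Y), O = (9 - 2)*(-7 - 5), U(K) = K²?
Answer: -15330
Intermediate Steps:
O = -84 (O = 7*(-12) = -84)
F(Y) = 5/2 + 5*Y (F(Y) = 5*(1/(-2 + 4) + Y) = 5*(1/2 + Y) = 5*(½ + Y) = 5/2 + 5*Y)
F(U(6))*O = (5/2 + 5*6²)*(-84) = (5/2 + 5*36)*(-84) = (5/2 + 180)*(-84) = (365/2)*(-84) = -15330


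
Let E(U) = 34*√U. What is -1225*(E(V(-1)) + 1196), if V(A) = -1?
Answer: -1465100 - 41650*I ≈ -1.4651e+6 - 41650.0*I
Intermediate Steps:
-1225*(E(V(-1)) + 1196) = -1225*(34*√(-1) + 1196) = -1225*(34*I + 1196) = -1225*(1196 + 34*I) = -1465100 - 41650*I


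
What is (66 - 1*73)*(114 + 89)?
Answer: -1421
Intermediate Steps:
(66 - 1*73)*(114 + 89) = (66 - 73)*203 = -7*203 = -1421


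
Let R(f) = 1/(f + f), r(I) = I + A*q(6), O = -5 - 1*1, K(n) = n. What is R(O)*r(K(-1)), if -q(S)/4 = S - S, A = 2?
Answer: 1/12 ≈ 0.083333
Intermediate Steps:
O = -6 (O = -5 - 1 = -6)
q(S) = 0 (q(S) = -4*(S - S) = -4*0 = 0)
r(I) = I (r(I) = I + 2*0 = I + 0 = I)
R(f) = 1/(2*f)
R(O)*r(K(-1)) = ((½)/(-6))*(-1) = ((½)*(-⅙))*(-1) = -1/12*(-1) = 1/12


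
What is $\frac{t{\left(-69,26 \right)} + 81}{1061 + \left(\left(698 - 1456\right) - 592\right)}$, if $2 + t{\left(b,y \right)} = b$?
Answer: $- \frac{10}{289} \approx -0.034602$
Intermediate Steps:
$t{\left(b,y \right)} = -2 + b$
$\frac{t{\left(-69,26 \right)} + 81}{1061 + \left(\left(698 - 1456\right) - 592\right)} = \frac{\left(-2 - 69\right) + 81}{1061 + \left(\left(698 - 1456\right) - 592\right)} = \frac{-71 + 81}{1061 - 1350} = \frac{10}{1061 - 1350} = \frac{10}{-289} = 10 \left(- \frac{1}{289}\right) = - \frac{10}{289}$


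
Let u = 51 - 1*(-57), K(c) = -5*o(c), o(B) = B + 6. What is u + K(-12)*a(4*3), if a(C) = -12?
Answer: -252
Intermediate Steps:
o(B) = 6 + B
K(c) = -30 - 5*c (K(c) = -5*(6 + c) = -30 - 5*c)
u = 108 (u = 51 + 57 = 108)
u + K(-12)*a(4*3) = 108 + (-30 - 5*(-12))*(-12) = 108 + (-30 + 60)*(-12) = 108 + 30*(-12) = 108 - 360 = -252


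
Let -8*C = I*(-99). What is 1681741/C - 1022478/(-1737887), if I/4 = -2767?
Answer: -5565261176560/476064599571 ≈ -11.690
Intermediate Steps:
I = -11068 (I = 4*(-2767) = -11068)
C = -273933/2 (C = -(-2767)*(-99)/2 = -⅛*1095732 = -273933/2 ≈ -1.3697e+5)
1681741/C - 1022478/(-1737887) = 1681741/(-273933/2) - 1022478/(-1737887) = 1681741*(-2/273933) - 1022478*(-1/1737887) = -3363482/273933 + 1022478/1737887 = -5565261176560/476064599571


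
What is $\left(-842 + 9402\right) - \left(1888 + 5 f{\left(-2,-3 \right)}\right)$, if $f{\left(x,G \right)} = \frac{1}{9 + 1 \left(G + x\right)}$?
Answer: $\frac{26683}{4} \approx 6670.8$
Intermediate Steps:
$f{\left(x,G \right)} = \frac{1}{9 + G + x}$ ($f{\left(x,G \right)} = \frac{1}{9 + \left(G + x\right)} = \frac{1}{9 + G + x}$)
$\left(-842 + 9402\right) - \left(1888 + 5 f{\left(-2,-3 \right)}\right) = \left(-842 + 9402\right) - \left(1888 + \frac{5}{9 - 3 - 2}\right) = 8560 - \left(1888 + \frac{5}{4}\right) = 8560 + \left(-1936 + \left(48 - \frac{5}{4}\right)\right) = 8560 + \left(-1936 + \frac{187}{4}\right) = 8560 - \frac{7557}{4} = \frac{26683}{4}$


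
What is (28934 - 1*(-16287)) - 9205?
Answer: 36016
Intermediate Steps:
(28934 - 1*(-16287)) - 9205 = (28934 + 16287) - 9205 = 45221 - 9205 = 36016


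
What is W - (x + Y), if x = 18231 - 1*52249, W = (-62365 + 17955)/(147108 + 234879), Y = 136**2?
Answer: 5929157804/381987 ≈ 15522.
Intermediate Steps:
Y = 18496
W = -44410/381987 ≈ -0.11626
x = -34018 (x = 18231 - 52249 = -34018)
W - (x + Y) = -44410/381987 - (-34018 + 18496) = -44410/381987 - 1*(-15522) = -44410/381987 + 15522 = 5929157804/381987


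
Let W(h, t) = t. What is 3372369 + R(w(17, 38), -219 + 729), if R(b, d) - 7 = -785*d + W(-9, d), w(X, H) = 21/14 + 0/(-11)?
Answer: 2972536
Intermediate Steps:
w(X, H) = 3/2 (w(X, H) = 21*(1/14) + 0*(-1/11) = 3/2 + 0 = 3/2)
R(b, d) = 7 - 784*d (R(b, d) = 7 + (-785*d + d) = 7 - 784*d)
3372369 + R(w(17, 38), -219 + 729) = 3372369 + (7 - 784*(-219 + 729)) = 3372369 + (7 - 784*510) = 3372369 + (7 - 399840) = 3372369 - 399833 = 2972536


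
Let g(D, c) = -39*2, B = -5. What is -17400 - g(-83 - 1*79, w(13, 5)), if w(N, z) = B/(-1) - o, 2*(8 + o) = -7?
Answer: -17322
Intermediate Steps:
o = -23/2 (o = -8 + (½)*(-7) = -8 - 7/2 = -23/2 ≈ -11.500)
w(N, z) = 33/2 (w(N, z) = -5/(-1) - 1*(-23/2) = -5*(-1) + 23/2 = 5 + 23/2 = 33/2)
g(D, c) = -78
-17400 - g(-83 - 1*79, w(13, 5)) = -17400 - 1*(-78) = -17400 + 78 = -17322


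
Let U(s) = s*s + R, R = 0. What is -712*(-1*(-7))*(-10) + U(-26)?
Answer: 50516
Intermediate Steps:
U(s) = s² (U(s) = s*s + 0 = s² + 0 = s²)
-712*(-1*(-7))*(-10) + U(-26) = -712*(-1*(-7))*(-10) + (-26)² = -4984*(-10) + 676 = -712*(-70) + 676 = 49840 + 676 = 50516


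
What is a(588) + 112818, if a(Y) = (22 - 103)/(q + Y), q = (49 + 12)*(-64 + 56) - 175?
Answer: 2820477/25 ≈ 1.1282e+5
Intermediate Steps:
q = -663 (q = 61*(-8) - 175 = -488 - 175 = -663)
a(Y) = -81/(-663 + Y) (a(Y) = (22 - 103)/(-663 + Y) = -81/(-663 + Y))
a(588) + 112818 = -81/(-663 + 588) + 112818 = -81/(-75) + 112818 = -81*(-1/75) + 112818 = 27/25 + 112818 = 2820477/25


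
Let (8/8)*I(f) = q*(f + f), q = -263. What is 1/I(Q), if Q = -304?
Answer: 1/159904 ≈ 6.2538e-6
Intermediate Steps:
I(f) = -526*f (I(f) = -263*(f + f) = -526*f)
1/I(Q) = 1/(-526*(-304)) = 1/159904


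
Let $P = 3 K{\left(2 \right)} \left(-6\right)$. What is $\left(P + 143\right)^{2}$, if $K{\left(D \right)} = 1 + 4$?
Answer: $2809$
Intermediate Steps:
$K{\left(D \right)} = 5$
$P = -90$ ($P = 3 \cdot 5 \left(-6\right) = 15 \left(-6\right) = -90$)
$\left(P + 143\right)^{2} = \left(-90 + 143\right)^{2} = 53^{2} = 2809$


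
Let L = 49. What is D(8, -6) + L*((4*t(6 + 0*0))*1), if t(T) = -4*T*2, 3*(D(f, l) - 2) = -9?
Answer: -9409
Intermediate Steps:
D(f, l) = -1 (D(f, l) = 2 + (1/3)*(-9) = 2 - 3 = -1)
t(T) = -8*T
D(8, -6) + L*((4*t(6 + 0*0))*1) = -1 + 49*((4*(-8*(6 + 0*0)))*1) = -1 + 49*((4*(-8*(6 + 0)))*1) = -1 + 49*((4*(-8*6))*1) = -1 + 49*((4*(-48))*1) = -1 + 49*(-192*1) = -1 + 49*(-192) = -1 - 9408 = -9409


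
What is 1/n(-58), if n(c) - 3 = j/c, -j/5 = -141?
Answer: -58/531 ≈ -0.10923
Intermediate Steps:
j = 705 (j = -5*(-141) = 705)
n(c) = 3 + 705/c
1/n(-58) = 1/(3 + 705/(-58)) = 1/(3 + 705*(-1/58)) = 1/(3 - 705/58) = 1/(-531/58) = -58/531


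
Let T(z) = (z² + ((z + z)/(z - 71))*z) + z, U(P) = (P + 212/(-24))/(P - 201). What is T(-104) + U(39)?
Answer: 1801053221/170100 ≈ 10588.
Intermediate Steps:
U(P) = (-53/6 + P)/(-201 + P) (U(P) = (P + 212*(-1/24))/(-201 + P) = (P - 53/6)/(-201 + P) = (-53/6 + P)/(-201 + P))
T(z) = z + z² + 2*z²/(-71 + z) (T(z) = (z² + ((2*z)/(-71 + z))*z) + z = (z² + (2*z/(-71 + z))*z) + z = (z² + 2*z²/(-71 + z)) + z = z + z² + 2*z²/(-71 + z))
T(-104) + U(39) = -104*(-71 + (-104)² - 68*(-104))/(-71 - 104) + (-53/6 + 39)/(-201 + 39) = -104*(-71 + 10816 + 7072)/(-175) + (181/6)/(-162) = -104*(-1/175)*17817 - 1/162*181/6 = 1852968/175 - 181/972 = 1801053221/170100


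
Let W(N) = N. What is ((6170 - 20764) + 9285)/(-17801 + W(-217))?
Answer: 5309/18018 ≈ 0.29465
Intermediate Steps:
((6170 - 20764) + 9285)/(-17801 + W(-217)) = ((6170 - 20764) + 9285)/(-17801 - 217) = (-14594 + 9285)/(-18018) = -5309*(-1/18018) = 5309/18018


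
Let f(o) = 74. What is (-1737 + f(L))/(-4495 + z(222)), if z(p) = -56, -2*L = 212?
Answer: 1663/4551 ≈ 0.36541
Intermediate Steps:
L = -106 (L = -½*212 = -106)
(-1737 + f(L))/(-4495 + z(222)) = (-1737 + 74)/(-4495 - 56) = -1663/(-4551) = -1663*(-1/4551) = 1663/4551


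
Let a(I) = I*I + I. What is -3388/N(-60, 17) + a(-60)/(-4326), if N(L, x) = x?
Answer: -2452778/12257 ≈ -200.11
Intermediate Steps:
a(I) = I + I**2 (a(I) = I**2 + I = I + I**2)
-3388/N(-60, 17) + a(-60)/(-4326) = -3388/17 - 60*(1 - 60)/(-4326) = -3388*1/17 - 60*(-59)*(-1/4326) = -3388/17 + 3540*(-1/4326) = -3388/17 - 590/721 = -2452778/12257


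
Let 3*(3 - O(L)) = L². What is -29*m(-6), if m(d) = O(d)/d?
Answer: -87/2 ≈ -43.500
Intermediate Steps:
O(L) = 3 - L²/3
m(d) = (3 - d²/3)/d
-29*m(-6) = -29*(3/(-6) - ⅓*(-6)) = -29*(3*(-⅙) + 2) = -29*(-½ + 2) = -29*3/2 = -87/2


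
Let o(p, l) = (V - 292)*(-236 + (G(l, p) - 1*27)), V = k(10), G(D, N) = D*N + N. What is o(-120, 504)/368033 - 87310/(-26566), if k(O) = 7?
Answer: 246472800880/4888582339 ≈ 50.418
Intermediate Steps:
G(D, N) = N + D*N
V = 7
o(p, l) = 74955 - 285*p*(1 + l) (o(p, l) = (7 - 292)*(-236 + (p*(1 + l) - 1*27)) = -285*(-236 + (p*(1 + l) - 27)) = -285*(-236 + (-27 + p*(1 + l))) = -285*(-263 + p*(1 + l)) = 74955 - 285*p*(1 + l))
o(-120, 504)/368033 - 87310/(-26566) = (74955 - 285*(-120)*(1 + 504))/368033 - 87310/(-26566) = (74955 - 285*(-120)*505)*(1/368033) - 87310*(-1/26566) = (74955 + 17271000)*(1/368033) + 43655/13283 = 17345955*(1/368033) + 43655/13283 = 17345955/368033 + 43655/13283 = 246472800880/4888582339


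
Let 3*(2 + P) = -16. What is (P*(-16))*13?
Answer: 4576/3 ≈ 1525.3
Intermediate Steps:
P = -22/3 (P = -2 + (⅓)*(-16) = -2 - 16/3 = -22/3 ≈ -7.3333)
(P*(-16))*13 = -22/3*(-16)*13 = (352/3)*13 = 4576/3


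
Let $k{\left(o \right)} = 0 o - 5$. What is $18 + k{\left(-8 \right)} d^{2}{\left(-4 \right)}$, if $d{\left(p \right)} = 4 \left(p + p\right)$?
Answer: $-5102$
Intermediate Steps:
$k{\left(o \right)} = -5$ ($k{\left(o \right)} = 0 - 5 = -5$)
$d{\left(p \right)} = 8 p$ ($d{\left(p \right)} = 4 \cdot 2 p = 8 p$)
$18 + k{\left(-8 \right)} d^{2}{\left(-4 \right)} = 18 - 5 \left(8 \left(-4\right)\right)^{2} = 18 - 5 \left(-32\right)^{2} = 18 - 5120 = -5102$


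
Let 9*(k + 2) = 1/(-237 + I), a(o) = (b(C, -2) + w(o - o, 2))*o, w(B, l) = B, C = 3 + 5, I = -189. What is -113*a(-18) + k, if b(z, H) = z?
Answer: 62379179/3834 ≈ 16270.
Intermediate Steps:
C = 8
a(o) = 8*o (a(o) = (8 + (o - o))*o = (8 + 0)*o = 8*o)
k = -7669/3834 (k = -2 + 1/(9*(-237 - 189)) = -2 + (1/9)/(-426) = -2 + (1/9)*(-1/426) = -2 - 1/3834 = -7669/3834 ≈ -2.0003)
-113*a(-18) + k = -904*(-18) - 7669/3834 = -113*(-144) - 7669/3834 = 16272 - 7669/3834 = 62379179/3834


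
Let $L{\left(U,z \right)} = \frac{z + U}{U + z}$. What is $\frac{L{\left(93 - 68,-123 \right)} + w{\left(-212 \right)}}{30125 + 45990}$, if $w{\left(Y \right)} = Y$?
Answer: $- \frac{211}{76115} \approx -0.0027721$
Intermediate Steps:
$L{\left(U,z \right)} = 1$ ($L{\left(U,z \right)} = \frac{U + z}{U + z} = 1$)
$\frac{L{\left(93 - 68,-123 \right)} + w{\left(-212 \right)}}{30125 + 45990} = \frac{1 - 212}{30125 + 45990} = - \frac{211}{76115}$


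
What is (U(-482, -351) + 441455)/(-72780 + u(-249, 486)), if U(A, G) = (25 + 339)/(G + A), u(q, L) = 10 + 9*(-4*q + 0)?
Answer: -52533093/7592914 ≈ -6.9187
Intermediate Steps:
u(q, L) = 10 - 36*q (u(q, L) = 10 + 9*(-4*q) = 10 - 36*q)
U(A, G) = 364/(A + G)
(U(-482, -351) + 441455)/(-72780 + u(-249, 486)) = (364/(-482 - 351) + 441455)/(-72780 + (10 - 36*(-249))) = (364/(-833) + 441455)/(-72780 + (10 + 8964)) = (364*(-1/833) + 441455)/(-72780 + 8974) = (-52/119 + 441455)/(-63806) = (52533093/119)*(-1/63806) = -52533093/7592914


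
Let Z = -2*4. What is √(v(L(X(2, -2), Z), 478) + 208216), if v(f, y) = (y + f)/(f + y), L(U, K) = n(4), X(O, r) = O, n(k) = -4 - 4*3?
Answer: √208217 ≈ 456.31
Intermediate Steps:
n(k) = -16 (n(k) = -4 - 12 = -16)
Z = -8
L(U, K) = -16
v(f, y) = 1 (v(f, y) = (f + y)/(f + y) = 1)
√(v(L(X(2, -2), Z), 478) + 208216) = √(1 + 208216) = √208217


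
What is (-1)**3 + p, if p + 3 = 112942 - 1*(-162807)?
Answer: 275745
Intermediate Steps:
p = 275746 (p = -3 + (112942 - 1*(-162807)) = -3 + (112942 + 162807) = -3 + 275749 = 275746)
(-1)**3 + p = (-1)**3 + 275746 = -1 + 275746 = 275745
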